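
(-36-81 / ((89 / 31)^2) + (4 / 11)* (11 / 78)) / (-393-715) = 14141041 / 342282252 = 0.04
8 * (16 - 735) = -5752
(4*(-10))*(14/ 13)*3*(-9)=15120/ 13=1163.08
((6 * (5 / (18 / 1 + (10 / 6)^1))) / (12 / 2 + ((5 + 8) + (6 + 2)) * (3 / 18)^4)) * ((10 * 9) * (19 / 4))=16621200 / 153341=108.39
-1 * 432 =-432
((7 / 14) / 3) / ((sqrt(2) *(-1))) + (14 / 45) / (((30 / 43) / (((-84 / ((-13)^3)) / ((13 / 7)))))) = 58996 / 6426225 - sqrt(2) / 12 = -0.11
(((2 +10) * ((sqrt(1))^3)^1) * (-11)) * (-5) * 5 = 3300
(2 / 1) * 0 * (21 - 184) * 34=0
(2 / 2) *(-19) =-19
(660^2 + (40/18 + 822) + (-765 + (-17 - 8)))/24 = 980177/54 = 18151.43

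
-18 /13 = -1.38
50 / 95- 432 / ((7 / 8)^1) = -65594 / 133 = -493.19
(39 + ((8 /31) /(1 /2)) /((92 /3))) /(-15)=-9273 /3565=-2.60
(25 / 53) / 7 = 25 / 371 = 0.07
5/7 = 0.71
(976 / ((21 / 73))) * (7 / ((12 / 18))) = 35624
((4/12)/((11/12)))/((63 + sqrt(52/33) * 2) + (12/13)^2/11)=237805308/41185078795 - 456976 * sqrt(429)/41185078795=0.01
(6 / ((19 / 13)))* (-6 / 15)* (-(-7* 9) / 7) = -1404 / 95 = -14.78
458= 458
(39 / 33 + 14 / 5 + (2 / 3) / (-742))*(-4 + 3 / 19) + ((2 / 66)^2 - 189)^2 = 1492404890901508 / 41797785645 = 35705.36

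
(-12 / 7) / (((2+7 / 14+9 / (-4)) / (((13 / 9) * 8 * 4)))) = -6656 / 21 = -316.95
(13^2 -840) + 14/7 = -669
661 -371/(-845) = 558916/845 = 661.44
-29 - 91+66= -54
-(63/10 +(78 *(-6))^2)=-2190303/10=-219030.30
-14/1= -14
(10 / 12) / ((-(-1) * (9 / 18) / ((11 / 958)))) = 55 / 2874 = 0.02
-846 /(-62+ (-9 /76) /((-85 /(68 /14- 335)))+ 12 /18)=114768360 /8382877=13.69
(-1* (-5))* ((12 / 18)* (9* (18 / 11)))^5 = 73466403840 / 161051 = 456168.57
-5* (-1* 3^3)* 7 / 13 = 945 / 13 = 72.69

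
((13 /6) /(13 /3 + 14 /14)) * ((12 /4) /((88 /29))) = 1131 /2816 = 0.40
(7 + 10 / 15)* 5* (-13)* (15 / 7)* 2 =-14950 / 7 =-2135.71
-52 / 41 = -1.27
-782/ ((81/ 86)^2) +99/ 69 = -880.09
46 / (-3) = -46 / 3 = -15.33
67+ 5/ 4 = 273/ 4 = 68.25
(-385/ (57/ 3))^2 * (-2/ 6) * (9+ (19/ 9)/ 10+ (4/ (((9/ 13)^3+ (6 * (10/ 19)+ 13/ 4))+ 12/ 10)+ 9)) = -330978661952785/ 129216895218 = -2561.42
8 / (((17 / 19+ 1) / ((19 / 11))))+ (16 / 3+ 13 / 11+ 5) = 1862 / 99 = 18.81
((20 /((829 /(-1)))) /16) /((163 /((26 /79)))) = -0.00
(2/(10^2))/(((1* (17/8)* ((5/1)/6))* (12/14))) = 28/2125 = 0.01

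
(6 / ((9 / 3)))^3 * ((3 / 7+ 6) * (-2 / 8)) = -90 / 7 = -12.86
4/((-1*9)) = -4/9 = -0.44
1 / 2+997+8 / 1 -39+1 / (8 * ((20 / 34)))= 77337 / 80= 966.71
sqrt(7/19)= sqrt(133)/19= 0.61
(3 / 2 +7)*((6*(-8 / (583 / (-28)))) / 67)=11424 / 39061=0.29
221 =221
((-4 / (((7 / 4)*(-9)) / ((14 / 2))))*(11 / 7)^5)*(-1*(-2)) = 5153632 / 151263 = 34.07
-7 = -7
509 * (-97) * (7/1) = -345611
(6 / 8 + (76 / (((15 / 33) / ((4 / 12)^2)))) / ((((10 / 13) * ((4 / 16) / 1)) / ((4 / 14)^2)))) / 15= 380851 / 661500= 0.58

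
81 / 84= 27 / 28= 0.96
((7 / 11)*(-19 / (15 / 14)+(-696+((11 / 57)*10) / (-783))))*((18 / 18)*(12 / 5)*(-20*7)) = 124870590208 / 818235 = 152609.69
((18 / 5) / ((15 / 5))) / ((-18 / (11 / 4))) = -11 / 60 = -0.18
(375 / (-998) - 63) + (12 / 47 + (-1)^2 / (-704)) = -1042199357 / 16510912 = -63.12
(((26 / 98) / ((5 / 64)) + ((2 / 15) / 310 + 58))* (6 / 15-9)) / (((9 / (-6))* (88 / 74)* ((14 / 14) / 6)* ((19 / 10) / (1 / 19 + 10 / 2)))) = 712216012096 / 150798725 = 4722.96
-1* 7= -7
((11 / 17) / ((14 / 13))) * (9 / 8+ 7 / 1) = 9295 / 1904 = 4.88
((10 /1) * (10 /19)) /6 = 50 /57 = 0.88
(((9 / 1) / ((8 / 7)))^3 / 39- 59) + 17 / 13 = -23127 / 512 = -45.17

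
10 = 10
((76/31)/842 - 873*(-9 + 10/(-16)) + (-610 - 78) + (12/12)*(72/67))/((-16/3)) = -161921795199/111925376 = -1446.69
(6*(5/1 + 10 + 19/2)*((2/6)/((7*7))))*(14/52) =7/26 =0.27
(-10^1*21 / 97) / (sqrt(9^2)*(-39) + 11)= 21 / 3298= 0.01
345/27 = 115/9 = 12.78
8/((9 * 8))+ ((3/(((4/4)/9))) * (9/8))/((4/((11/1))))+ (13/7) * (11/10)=863707/10080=85.69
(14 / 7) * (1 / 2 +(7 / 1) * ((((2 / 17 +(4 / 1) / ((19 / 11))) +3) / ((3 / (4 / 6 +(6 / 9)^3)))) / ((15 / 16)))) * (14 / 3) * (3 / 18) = 550333 / 26163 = 21.03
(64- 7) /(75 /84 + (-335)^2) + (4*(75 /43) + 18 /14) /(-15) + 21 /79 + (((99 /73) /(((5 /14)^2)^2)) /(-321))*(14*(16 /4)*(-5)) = 211356768209690666 /2918242174864625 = 72.43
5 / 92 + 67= 67.05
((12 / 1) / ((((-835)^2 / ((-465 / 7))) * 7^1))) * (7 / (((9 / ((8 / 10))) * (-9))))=496 / 43925175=0.00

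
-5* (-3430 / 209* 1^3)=82.06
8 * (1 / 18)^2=2 / 81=0.02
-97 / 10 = -9.70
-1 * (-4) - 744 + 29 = -711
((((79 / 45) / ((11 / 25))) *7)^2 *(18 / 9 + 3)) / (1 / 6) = 76452250 / 3267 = 23401.36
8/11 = 0.73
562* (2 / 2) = 562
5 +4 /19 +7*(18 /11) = 3483 /209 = 16.67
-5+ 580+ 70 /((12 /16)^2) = 6295 /9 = 699.44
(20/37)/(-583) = -20/21571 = -0.00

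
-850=-850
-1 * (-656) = 656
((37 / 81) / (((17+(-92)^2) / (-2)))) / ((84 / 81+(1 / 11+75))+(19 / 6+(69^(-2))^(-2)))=-148 / 31142965163175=-0.00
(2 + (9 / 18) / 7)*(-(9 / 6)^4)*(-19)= 44631 / 224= 199.25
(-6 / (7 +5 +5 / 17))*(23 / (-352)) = 1173 / 36784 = 0.03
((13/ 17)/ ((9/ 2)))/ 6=0.03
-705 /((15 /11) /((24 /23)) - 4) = 20680 /79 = 261.77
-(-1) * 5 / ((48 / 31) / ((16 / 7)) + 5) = 0.88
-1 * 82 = -82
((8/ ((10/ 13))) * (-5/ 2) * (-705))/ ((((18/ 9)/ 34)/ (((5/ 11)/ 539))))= 1558050/ 5929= 262.78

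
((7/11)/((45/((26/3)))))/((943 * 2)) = 91/1400355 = 0.00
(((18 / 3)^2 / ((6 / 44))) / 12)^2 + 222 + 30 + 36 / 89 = 65540 / 89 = 736.40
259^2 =67081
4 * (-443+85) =-1432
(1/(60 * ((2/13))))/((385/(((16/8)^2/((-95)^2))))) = 0.00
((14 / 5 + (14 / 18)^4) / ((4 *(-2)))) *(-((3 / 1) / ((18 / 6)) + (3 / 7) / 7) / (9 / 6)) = 192881 / 688905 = 0.28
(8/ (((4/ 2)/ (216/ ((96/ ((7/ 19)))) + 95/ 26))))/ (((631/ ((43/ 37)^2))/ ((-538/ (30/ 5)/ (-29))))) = 2202900449/ 18563036271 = 0.12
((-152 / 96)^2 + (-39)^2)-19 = 216649 / 144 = 1504.51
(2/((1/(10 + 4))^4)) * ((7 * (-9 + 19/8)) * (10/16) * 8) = -17815420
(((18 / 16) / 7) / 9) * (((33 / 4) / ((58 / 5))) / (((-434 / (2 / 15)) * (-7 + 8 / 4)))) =11 / 14096320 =0.00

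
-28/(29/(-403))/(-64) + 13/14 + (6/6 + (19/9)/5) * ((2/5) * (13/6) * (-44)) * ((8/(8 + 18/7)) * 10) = -6742127249/16223760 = -415.57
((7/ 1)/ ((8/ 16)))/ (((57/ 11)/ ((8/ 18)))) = 616/ 513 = 1.20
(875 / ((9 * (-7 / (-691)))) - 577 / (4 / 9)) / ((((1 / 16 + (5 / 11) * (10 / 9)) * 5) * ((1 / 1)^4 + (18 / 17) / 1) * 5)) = 223474724 / 786625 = 284.09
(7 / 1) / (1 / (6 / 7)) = 6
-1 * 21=-21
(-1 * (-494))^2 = 244036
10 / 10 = 1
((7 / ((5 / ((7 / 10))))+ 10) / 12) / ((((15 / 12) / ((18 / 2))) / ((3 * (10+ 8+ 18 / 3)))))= 474.34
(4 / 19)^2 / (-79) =-16 / 28519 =-0.00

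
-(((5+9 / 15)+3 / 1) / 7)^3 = -79507 / 42875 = -1.85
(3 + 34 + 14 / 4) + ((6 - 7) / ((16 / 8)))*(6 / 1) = 75 / 2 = 37.50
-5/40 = -1/8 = -0.12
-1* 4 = -4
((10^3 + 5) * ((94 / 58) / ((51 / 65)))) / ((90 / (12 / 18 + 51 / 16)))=37866725 / 425952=88.90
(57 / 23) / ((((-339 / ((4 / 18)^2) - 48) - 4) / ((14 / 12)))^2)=3724 / 52816939341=0.00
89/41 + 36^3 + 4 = 1913149/41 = 46662.17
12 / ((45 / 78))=104 / 5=20.80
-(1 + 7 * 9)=-64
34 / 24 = 17 / 12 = 1.42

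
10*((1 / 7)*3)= 4.29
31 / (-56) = -31 / 56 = -0.55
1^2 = 1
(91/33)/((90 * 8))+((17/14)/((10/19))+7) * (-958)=-296589775/33264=-8916.24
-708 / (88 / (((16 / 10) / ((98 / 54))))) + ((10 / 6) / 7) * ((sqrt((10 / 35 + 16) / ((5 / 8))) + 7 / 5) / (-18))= -7.18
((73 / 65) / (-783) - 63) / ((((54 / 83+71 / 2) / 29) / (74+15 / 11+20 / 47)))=-19694065036 / 5141565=-3830.36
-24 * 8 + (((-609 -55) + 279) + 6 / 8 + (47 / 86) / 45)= -576.24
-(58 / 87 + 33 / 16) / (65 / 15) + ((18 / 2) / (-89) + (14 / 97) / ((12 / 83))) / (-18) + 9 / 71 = -1903203971 / 3442287888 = -0.55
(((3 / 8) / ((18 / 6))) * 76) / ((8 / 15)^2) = 4275 / 128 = 33.40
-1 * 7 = -7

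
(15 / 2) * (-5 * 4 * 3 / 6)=-75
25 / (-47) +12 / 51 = -237 / 799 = -0.30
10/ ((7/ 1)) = 10/ 7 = 1.43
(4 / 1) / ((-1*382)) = -2 / 191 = -0.01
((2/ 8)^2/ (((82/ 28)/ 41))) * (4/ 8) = 7/ 16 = 0.44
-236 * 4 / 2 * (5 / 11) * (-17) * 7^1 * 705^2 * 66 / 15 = 55833800400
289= 289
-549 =-549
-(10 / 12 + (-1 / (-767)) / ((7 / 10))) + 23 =714017 / 32214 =22.16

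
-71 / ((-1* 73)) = 0.97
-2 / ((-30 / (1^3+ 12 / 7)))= 19 / 105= 0.18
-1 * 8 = -8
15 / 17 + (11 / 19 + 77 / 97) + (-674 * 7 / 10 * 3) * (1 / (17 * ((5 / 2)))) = -24319447 / 783275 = -31.05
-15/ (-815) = 3/ 163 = 0.02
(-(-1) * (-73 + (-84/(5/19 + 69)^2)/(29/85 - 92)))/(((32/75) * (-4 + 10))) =-293148333175/10280297216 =-28.52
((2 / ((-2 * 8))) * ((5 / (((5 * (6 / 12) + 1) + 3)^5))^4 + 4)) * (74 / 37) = -19004963774880963278801 / 19004963774880799438801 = -1.00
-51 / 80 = -0.64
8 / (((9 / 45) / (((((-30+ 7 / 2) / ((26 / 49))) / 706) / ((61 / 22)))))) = -285670 / 279929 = -1.02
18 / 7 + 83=599 / 7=85.57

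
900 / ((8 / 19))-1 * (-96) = 4467 / 2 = 2233.50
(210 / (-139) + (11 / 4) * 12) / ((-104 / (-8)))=2.42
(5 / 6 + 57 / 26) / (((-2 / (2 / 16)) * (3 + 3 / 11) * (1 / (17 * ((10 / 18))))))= -55165 / 101088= -0.55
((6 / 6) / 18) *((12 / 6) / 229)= 1 / 2061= 0.00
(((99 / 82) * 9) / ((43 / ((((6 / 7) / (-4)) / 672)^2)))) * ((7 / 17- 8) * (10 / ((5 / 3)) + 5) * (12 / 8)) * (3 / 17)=-0.00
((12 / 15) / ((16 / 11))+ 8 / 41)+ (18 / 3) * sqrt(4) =12.75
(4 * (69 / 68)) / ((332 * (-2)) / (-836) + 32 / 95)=24035 / 6698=3.59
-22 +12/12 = -21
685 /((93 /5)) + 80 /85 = 59713 /1581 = 37.77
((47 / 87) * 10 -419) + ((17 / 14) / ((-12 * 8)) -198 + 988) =14670163 / 38976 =376.39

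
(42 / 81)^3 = 0.14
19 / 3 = 6.33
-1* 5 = -5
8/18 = 4/9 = 0.44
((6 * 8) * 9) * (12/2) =2592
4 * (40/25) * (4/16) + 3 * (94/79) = 2042/395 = 5.17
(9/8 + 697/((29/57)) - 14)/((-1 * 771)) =-314845/178872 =-1.76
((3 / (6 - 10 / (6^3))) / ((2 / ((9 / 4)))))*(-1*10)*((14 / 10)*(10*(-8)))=634.90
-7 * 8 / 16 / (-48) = 7 / 96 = 0.07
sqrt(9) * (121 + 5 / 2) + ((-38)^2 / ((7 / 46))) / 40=42541 / 70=607.73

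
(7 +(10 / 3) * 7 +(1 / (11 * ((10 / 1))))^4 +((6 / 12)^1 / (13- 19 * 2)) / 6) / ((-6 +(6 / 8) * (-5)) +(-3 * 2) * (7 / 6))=-4440615301 / 2452367500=-1.81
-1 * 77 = -77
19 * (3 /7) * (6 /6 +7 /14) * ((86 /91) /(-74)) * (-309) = 2272077 /47138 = 48.20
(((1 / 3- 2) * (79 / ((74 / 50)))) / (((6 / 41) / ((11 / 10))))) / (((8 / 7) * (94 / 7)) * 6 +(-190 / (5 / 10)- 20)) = 1064525 / 490176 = 2.17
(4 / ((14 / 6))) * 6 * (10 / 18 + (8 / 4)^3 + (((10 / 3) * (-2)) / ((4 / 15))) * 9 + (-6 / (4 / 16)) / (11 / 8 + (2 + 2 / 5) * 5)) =-1681312 / 749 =-2244.74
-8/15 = -0.53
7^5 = 16807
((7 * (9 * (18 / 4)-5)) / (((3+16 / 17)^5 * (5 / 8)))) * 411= 1160119719276 / 6750625535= 171.85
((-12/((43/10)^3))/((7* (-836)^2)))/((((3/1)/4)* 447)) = -1000/10866845740443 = -0.00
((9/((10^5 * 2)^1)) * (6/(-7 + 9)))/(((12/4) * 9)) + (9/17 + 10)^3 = 1147067804913/982600000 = 1167.38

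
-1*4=-4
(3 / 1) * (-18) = -54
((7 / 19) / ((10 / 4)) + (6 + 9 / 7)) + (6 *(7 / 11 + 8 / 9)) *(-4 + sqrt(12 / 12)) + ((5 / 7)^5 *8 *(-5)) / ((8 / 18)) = -645549507 / 17563315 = -36.76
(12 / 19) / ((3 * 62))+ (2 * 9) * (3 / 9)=3536 / 589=6.00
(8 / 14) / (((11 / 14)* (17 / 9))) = 72 / 187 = 0.39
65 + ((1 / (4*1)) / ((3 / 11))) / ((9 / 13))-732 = -71893 / 108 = -665.68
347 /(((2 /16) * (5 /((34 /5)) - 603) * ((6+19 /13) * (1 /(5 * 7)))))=-42944720 /1986269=-21.62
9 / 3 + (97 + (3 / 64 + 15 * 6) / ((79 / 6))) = 270089 / 2528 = 106.84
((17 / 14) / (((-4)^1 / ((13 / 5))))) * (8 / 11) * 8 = -1768 / 385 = -4.59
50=50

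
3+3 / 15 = 16 / 5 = 3.20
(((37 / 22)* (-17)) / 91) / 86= -629 / 172172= -0.00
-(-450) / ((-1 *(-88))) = 225 / 44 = 5.11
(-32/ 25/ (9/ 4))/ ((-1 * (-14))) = -64/ 1575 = -0.04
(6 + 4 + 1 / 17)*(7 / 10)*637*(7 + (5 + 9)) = 16012269 / 170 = 94189.82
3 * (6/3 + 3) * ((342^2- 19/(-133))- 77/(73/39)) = 896214840/511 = 1753845.09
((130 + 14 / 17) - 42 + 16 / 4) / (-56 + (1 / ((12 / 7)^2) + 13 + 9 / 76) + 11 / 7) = -30221856 / 13339135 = -2.27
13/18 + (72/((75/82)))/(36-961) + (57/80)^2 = 60993653/53280000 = 1.14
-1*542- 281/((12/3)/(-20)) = 863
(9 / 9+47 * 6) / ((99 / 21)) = 1981 / 33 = 60.03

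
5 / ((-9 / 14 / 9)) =-70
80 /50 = 8 /5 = 1.60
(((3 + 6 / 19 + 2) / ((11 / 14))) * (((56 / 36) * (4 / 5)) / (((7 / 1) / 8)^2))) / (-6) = -1.83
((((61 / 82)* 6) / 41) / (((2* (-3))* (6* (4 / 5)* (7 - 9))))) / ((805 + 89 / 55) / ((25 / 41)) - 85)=419375 / 274669859424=0.00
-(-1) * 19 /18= 1.06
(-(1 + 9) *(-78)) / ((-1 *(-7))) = 111.43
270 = 270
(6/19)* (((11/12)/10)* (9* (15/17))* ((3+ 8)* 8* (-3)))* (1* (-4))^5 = 20072448/323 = 62143.80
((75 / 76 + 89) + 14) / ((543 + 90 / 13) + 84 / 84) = 102739 / 544312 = 0.19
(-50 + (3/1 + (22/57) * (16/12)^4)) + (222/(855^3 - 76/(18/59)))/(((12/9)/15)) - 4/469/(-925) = -7756587011642742239/169431238420690050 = -45.78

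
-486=-486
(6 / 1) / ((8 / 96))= 72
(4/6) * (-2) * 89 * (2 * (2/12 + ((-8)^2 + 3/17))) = -2336428/153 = -15270.77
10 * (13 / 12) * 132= 1430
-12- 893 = -905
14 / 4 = 7 / 2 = 3.50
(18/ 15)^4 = 1296/ 625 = 2.07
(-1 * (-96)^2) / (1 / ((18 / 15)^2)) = -331776 / 25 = -13271.04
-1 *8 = -8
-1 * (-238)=238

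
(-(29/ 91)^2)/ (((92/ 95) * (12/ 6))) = -79895/ 1523704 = -0.05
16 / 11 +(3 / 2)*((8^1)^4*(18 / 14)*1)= 608368 / 77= 7900.88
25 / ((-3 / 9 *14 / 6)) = -225 / 7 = -32.14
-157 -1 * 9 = -166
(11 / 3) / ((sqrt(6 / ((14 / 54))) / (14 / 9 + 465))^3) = 5700702130123*sqrt(14) / 6377292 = 3344691.48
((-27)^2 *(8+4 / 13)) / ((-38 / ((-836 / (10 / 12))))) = 10392624 / 65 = 159886.52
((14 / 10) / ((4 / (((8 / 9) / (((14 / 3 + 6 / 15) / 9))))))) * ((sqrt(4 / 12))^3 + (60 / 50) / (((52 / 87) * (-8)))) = -0.03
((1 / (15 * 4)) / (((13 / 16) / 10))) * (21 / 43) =56 / 559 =0.10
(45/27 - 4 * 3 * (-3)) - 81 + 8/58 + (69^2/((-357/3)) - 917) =-10355110/10353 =-1000.20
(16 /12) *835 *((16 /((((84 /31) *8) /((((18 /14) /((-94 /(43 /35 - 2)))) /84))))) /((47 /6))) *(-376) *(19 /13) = -10623204 /1467011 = -7.24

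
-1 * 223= -223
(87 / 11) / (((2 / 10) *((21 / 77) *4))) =36.25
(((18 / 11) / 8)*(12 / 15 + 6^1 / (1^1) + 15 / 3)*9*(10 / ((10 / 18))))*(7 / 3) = 912.35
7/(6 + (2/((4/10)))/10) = 14/13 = 1.08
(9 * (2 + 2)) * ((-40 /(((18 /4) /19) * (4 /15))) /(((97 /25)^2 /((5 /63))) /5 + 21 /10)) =-237500000 /417053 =-569.47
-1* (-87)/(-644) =-87/644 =-0.14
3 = 3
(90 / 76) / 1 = 45 / 38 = 1.18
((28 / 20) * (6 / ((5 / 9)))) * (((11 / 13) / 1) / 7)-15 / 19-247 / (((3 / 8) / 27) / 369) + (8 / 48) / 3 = -729399078827 / 111150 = -6562294.91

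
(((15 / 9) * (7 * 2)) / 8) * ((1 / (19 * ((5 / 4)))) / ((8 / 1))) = 7 / 456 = 0.02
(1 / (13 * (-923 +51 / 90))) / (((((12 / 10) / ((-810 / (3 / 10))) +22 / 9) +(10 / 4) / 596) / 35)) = -156450000 / 131229599969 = -0.00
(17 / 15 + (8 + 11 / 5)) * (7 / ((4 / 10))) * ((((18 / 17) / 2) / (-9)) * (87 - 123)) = 420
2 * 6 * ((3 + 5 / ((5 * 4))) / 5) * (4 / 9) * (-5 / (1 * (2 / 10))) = -260 / 3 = -86.67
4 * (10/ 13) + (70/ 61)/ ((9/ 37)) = 55630/ 7137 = 7.79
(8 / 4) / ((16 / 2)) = 1 / 4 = 0.25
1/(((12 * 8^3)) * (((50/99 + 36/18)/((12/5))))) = 99/634880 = 0.00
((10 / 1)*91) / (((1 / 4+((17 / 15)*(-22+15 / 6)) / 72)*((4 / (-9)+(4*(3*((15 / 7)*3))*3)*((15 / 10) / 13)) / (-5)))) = 1341522000 / 440873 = 3042.88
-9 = -9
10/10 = 1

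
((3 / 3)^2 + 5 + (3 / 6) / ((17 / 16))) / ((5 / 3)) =66 / 17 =3.88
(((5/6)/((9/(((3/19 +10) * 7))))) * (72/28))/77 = 965/4389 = 0.22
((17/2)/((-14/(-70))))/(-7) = -85/14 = -6.07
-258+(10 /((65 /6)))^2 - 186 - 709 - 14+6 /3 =-196741 /169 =-1164.15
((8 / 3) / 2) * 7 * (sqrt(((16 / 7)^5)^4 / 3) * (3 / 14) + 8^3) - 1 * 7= 2199023255552 * sqrt(3) / 847425747 + 14315 / 3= 9266.24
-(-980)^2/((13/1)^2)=-960400/169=-5682.84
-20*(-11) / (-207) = -220 / 207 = -1.06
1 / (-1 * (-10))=1 / 10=0.10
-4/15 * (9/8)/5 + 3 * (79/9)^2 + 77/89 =231.95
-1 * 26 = -26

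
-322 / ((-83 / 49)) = 15778 / 83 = 190.10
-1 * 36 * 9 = -324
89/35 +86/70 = 132/35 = 3.77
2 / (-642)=-1 / 321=-0.00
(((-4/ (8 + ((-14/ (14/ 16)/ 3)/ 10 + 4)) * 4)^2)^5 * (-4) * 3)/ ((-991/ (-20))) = -145118822400000000000/ 21416978972464690759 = -6.78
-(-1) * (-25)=-25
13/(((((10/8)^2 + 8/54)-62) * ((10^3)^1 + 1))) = -0.00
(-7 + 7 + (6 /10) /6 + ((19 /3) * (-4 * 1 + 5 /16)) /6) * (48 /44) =-5461 /1320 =-4.14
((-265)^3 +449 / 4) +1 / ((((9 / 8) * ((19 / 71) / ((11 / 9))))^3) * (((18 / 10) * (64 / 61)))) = -2442038663469780761 / 131225537484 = -18609477.32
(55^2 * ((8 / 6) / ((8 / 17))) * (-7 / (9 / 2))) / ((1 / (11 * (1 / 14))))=-10475.46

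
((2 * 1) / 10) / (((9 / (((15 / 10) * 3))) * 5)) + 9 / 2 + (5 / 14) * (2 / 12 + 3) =11867 / 2100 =5.65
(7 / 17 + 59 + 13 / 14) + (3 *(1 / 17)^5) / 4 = 2398890183 / 39755996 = 60.34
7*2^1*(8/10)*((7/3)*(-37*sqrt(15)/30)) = -7252*sqrt(15)/225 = -124.83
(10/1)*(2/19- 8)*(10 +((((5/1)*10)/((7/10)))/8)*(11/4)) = -725625/266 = -2727.91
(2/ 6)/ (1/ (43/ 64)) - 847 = -162581/ 192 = -846.78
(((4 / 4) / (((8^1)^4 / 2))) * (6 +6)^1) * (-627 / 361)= -99 / 9728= -0.01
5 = 5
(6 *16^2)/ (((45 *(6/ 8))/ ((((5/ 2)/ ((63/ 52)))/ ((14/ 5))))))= 133120/ 3969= 33.54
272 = 272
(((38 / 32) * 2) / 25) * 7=133 / 200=0.66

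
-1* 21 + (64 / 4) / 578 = -6061 / 289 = -20.97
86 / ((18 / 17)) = 731 / 9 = 81.22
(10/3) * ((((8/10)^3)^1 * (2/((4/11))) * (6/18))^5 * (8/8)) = 10807949656064/4449462890625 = 2.43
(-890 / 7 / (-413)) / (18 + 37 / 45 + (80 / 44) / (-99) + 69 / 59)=807675 / 52401727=0.02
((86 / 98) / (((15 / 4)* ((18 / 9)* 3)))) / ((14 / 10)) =0.03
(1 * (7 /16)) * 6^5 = 3402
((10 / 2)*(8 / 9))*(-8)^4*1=163840 / 9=18204.44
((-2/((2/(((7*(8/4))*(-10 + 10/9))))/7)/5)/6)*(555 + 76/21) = 1313872/81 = 16220.64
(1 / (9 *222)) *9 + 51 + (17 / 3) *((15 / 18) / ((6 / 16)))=127067 / 1998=63.60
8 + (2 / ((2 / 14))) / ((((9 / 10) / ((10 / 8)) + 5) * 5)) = 1214 / 143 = 8.49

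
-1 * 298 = -298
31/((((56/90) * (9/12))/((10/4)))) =2325/14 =166.07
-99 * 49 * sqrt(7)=-4851 * sqrt(7)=-12834.54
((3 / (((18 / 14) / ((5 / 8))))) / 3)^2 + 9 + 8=89353 / 5184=17.24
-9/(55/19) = -171/55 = -3.11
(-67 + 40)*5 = -135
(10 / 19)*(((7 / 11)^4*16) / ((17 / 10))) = 0.81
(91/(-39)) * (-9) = 21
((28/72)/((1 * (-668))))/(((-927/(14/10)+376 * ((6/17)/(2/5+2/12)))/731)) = 10351691/10409838120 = 0.00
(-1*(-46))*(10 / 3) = 460 / 3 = 153.33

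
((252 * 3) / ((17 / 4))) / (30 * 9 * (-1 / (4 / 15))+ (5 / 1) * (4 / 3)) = -18144 / 102595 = -0.18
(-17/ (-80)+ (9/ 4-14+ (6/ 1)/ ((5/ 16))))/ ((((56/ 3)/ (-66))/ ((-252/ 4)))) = 546183/ 320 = 1706.82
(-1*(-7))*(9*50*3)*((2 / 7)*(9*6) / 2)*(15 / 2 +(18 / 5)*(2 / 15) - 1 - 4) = 217242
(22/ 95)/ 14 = 11/ 665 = 0.02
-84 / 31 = -2.71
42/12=7/2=3.50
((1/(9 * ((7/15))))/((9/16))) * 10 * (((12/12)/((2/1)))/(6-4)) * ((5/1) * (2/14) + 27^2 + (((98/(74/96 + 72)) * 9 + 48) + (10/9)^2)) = 44763910400/53474337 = 837.11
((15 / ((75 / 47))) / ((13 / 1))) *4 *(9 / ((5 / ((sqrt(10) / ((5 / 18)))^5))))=12788596224 *sqrt(10) / 40625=995473.04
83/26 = 3.19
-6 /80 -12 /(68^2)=-897 /11560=-0.08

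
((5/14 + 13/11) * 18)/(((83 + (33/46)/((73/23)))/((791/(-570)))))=-5865039/12697795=-0.46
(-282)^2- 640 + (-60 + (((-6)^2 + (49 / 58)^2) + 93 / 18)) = 795914465 / 10092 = 78865.88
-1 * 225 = -225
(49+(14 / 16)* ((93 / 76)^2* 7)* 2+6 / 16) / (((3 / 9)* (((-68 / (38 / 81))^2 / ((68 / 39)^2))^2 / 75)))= 14120163025 / 44260466345316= 0.00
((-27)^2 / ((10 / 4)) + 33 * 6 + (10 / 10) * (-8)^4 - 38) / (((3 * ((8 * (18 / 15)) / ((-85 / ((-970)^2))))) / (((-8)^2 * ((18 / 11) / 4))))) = -193273 / 517495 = -0.37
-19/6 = -3.17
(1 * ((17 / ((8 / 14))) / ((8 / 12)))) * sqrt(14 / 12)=119 * sqrt(42) / 16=48.20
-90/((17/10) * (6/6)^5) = -900/17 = -52.94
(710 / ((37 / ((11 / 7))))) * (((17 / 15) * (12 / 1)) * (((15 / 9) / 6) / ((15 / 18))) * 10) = 1062160 / 777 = 1367.00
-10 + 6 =-4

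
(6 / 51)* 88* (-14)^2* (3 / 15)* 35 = 241472 / 17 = 14204.24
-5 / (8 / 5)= -25 / 8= -3.12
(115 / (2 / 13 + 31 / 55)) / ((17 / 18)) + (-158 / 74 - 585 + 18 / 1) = -14320552 / 35853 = -399.42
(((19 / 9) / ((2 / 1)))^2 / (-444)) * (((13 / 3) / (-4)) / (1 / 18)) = 4693 / 95904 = 0.05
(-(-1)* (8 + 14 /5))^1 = 54 /5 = 10.80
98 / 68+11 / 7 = 717 / 238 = 3.01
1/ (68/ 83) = 83/ 68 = 1.22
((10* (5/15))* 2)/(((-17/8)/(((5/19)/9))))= -800/8721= -0.09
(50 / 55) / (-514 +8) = -5 / 2783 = -0.00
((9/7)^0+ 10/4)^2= 49/4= 12.25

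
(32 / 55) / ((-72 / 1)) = -4 / 495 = -0.01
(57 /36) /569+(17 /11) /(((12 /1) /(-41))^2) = 16262821 /901296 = 18.04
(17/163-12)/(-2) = 1939/326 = 5.95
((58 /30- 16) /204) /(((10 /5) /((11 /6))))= -2321 /36720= -0.06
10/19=0.53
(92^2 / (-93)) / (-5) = 8464 / 465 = 18.20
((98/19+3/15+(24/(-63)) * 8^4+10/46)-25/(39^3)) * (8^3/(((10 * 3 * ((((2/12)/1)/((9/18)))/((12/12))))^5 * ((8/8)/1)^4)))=-22570413596944/2835262828125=-7.96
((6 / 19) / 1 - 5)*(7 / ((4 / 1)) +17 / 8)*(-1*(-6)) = -8277 / 76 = -108.91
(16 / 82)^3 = 512 / 68921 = 0.01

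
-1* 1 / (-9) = 1 / 9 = 0.11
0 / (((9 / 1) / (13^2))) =0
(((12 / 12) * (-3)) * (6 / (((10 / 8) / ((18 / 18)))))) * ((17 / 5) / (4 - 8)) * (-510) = -31212 / 5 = -6242.40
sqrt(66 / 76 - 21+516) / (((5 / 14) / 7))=49* sqrt(716034) / 95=436.45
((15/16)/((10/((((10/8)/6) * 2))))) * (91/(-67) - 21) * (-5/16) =18725/68608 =0.27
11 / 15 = 0.73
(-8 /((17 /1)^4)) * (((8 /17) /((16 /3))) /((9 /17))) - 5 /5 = -250567 /250563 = -1.00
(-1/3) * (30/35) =-2/7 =-0.29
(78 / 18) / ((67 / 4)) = 52 / 201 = 0.26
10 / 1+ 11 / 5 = 12.20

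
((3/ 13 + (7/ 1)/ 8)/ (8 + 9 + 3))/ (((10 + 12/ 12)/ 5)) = 115/ 4576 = 0.03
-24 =-24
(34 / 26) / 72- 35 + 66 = 29033 / 936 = 31.02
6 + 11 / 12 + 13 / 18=275 / 36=7.64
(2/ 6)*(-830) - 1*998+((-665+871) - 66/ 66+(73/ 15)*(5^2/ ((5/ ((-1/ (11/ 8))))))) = -11961/ 11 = -1087.36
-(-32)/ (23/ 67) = 2144/ 23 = 93.22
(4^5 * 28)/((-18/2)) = -28672/9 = -3185.78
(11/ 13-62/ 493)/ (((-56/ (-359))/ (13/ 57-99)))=-81857385/ 179452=-456.15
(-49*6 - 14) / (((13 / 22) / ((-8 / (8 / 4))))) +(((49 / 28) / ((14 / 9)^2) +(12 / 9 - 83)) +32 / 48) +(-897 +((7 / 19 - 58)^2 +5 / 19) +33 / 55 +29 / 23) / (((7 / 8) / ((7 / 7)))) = 288799061711 / 60445840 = 4777.82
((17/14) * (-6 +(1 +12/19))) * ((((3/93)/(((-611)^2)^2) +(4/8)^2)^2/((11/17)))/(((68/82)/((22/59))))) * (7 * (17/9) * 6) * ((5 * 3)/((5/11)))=-3422579422939936856309174501875/5674487624785768410273846064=-603.15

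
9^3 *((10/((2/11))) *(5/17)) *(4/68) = 200475/289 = 693.69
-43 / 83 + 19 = 1534 / 83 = 18.48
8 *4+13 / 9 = 301 / 9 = 33.44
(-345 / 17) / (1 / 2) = -690 / 17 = -40.59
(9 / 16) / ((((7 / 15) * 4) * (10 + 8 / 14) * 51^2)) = 15 / 1368704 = 0.00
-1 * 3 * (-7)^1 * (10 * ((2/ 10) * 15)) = 630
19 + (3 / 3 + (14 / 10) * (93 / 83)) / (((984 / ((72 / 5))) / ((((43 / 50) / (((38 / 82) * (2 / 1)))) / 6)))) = 74930419 / 3942500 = 19.01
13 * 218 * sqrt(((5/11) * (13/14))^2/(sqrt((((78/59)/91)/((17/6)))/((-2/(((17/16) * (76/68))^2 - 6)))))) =36842 * sqrt(15) * 7021^(1/4) * 94^(3/4)/10857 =3631.82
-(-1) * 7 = 7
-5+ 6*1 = 1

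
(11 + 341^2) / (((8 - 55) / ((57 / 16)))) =-8814.69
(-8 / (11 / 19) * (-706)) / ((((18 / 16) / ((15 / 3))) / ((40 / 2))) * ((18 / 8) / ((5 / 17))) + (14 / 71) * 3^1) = 121906432000 / 8467437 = 14397.09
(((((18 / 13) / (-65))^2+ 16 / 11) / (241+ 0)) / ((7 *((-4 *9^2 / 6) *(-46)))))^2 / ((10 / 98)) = 15429863089 / 13060019455839455653125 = 0.00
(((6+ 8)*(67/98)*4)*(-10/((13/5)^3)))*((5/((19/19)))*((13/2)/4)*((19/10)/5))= -159125/2366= -67.25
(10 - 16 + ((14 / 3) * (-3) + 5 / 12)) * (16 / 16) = -235 / 12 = -19.58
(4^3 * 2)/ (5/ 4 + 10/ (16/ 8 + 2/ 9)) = 22.26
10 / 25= 0.40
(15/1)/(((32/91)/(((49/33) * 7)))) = 156065/352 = 443.37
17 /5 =3.40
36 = 36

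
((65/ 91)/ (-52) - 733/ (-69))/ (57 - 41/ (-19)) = 5062873/ 28230384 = 0.18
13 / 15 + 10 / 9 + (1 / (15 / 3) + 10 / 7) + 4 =2396 / 315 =7.61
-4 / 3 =-1.33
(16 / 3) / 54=8 / 81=0.10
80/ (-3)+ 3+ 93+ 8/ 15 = 1048/ 15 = 69.87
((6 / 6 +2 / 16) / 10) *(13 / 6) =39 / 160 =0.24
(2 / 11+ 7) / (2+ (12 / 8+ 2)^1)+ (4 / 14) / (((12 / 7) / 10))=1079 / 363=2.97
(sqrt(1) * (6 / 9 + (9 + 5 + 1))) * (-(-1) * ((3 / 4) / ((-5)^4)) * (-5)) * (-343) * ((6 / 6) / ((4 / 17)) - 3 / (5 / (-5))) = 467509 / 2000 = 233.75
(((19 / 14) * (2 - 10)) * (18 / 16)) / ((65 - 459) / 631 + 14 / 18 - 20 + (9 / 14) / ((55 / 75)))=10682199 / 16590521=0.64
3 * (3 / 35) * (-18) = -162 / 35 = -4.63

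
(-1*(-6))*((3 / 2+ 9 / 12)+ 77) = 951 / 2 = 475.50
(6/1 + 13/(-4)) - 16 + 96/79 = -3803/316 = -12.03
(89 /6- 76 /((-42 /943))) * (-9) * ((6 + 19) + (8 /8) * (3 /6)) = -11060523 /28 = -395018.68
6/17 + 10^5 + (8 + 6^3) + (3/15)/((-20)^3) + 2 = 68153919983/680000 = 100226.35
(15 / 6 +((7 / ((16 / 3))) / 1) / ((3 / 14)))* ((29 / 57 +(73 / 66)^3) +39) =5133714701 / 14566464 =352.43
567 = 567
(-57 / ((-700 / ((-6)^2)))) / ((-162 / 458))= -4351 / 525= -8.29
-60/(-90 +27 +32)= 60/31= 1.94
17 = 17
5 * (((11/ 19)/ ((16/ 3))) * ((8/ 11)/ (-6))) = -0.07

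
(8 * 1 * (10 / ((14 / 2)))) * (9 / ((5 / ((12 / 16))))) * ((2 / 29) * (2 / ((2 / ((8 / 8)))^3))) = 54 / 203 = 0.27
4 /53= 0.08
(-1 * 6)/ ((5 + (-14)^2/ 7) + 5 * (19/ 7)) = -21/ 163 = -0.13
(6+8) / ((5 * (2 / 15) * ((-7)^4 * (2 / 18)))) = 27 / 343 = 0.08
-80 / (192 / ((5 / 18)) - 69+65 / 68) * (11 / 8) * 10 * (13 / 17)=-286000 / 211873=-1.35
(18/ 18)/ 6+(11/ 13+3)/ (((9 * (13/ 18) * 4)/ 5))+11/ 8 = 9253/ 4056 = 2.28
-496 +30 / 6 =-491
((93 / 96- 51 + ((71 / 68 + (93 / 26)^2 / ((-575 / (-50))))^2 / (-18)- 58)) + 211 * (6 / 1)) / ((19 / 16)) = 38312079952117 / 39297908169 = 974.91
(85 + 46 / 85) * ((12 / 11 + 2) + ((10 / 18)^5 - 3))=12.30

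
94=94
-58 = -58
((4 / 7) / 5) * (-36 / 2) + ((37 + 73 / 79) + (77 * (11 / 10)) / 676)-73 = -27669101 / 747656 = -37.01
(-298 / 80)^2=22201 / 1600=13.88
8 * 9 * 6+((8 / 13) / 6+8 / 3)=434.77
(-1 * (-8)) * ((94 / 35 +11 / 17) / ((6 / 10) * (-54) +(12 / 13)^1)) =-34372 / 40579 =-0.85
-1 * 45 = -45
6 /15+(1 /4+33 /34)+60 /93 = 23881 /10540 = 2.27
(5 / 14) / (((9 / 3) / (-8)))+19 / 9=73 / 63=1.16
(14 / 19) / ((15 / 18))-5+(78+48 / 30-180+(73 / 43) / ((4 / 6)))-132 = -1911529 / 8170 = -233.97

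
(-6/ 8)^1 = -3/ 4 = -0.75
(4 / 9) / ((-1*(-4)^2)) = -1 / 36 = -0.03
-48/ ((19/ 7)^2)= -2352/ 361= -6.52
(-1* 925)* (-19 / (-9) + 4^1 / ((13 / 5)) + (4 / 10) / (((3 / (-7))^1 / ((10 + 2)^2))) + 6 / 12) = 28192705 / 234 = 120481.65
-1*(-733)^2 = -537289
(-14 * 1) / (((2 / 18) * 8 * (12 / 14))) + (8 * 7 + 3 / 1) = 325 / 8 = 40.62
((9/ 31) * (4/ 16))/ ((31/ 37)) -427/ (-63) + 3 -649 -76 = -24740831/ 34596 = -715.14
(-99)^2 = 9801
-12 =-12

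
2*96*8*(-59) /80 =-5664 /5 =-1132.80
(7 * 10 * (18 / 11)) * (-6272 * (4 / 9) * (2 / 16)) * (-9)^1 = 3951360 / 11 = 359214.55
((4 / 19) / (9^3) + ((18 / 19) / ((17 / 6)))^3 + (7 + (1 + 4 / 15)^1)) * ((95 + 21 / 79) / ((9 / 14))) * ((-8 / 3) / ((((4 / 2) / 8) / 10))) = -6878319061346381824 / 52399356159519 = -131267.24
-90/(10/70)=-630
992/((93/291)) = 3104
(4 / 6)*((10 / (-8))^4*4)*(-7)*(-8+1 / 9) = 310625 / 864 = 359.52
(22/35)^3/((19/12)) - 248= -201899224/814625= -247.84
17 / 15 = 1.13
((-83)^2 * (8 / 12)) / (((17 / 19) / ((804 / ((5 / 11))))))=9079215.72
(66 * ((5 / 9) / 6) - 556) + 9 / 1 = -4868 / 9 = -540.89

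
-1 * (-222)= 222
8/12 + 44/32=49/24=2.04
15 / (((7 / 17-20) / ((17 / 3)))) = -1445 / 333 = -4.34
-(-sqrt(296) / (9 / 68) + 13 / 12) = -13 / 12 + 136 * sqrt(74) / 9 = 128.91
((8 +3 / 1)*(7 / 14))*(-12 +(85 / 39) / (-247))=-1272491 / 19266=-66.05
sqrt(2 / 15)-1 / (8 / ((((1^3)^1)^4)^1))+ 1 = sqrt(30) / 15+ 7 / 8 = 1.24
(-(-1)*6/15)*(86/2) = 86/5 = 17.20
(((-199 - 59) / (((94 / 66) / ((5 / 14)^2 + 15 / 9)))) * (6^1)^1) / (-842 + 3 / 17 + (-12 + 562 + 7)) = 8483255 / 1239014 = 6.85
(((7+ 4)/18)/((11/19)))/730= 19/13140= 0.00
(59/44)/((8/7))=413/352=1.17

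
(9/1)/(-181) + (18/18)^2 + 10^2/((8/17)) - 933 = -260477/362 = -719.55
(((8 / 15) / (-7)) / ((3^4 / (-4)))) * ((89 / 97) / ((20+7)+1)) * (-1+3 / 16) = -1157 / 11549790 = -0.00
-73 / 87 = -0.84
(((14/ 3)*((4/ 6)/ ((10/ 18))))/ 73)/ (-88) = -7/ 8030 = -0.00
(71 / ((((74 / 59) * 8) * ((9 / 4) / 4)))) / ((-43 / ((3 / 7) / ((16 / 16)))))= -4189 / 33411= -0.13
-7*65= -455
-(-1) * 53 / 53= 1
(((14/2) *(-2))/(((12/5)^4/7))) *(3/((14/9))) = -4375/768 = -5.70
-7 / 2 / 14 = -1 / 4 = -0.25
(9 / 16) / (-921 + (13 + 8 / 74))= -333 / 537472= -0.00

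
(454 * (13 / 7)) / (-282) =-2951 / 987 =-2.99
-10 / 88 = -5 / 44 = -0.11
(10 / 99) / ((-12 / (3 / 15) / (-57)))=19 / 198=0.10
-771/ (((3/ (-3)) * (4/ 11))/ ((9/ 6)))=25443/ 8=3180.38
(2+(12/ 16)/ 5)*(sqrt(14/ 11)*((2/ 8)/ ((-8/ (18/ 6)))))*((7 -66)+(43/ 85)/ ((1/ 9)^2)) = 49407*sqrt(154)/ 149600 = 4.10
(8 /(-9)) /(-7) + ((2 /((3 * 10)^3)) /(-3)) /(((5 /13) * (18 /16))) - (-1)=3594193 /3189375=1.13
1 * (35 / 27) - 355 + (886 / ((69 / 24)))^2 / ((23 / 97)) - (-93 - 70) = 131515241653 / 328509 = 400339.84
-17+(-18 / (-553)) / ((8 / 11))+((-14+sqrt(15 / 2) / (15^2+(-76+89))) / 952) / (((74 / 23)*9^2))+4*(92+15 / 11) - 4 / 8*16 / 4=23*sqrt(30) / 2716193088+878939095037 / 2479382136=354.50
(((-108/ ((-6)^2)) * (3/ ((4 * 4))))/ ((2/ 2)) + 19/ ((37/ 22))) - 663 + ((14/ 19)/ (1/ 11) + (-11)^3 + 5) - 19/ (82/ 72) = -916268351/ 461168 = -1986.84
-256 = -256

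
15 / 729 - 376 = -375.98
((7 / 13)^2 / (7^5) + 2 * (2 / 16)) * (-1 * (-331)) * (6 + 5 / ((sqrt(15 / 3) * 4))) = 19188401 * sqrt(5) / 927472 + 57565203 / 115934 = 542.80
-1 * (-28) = 28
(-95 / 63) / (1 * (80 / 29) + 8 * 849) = -2755 / 12414024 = -0.00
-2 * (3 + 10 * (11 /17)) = -322 /17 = -18.94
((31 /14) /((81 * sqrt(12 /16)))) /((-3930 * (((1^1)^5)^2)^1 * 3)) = -31 * sqrt(3) /20054790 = -0.00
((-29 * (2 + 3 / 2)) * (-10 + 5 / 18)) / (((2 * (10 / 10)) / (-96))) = -142100 / 3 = -47366.67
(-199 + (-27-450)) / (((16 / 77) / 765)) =-9954945 / 4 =-2488736.25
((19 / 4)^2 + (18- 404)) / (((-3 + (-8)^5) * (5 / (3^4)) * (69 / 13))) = 408213 / 12059728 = 0.03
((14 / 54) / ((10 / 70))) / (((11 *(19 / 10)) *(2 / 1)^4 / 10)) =0.05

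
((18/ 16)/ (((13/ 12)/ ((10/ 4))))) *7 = 945/ 52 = 18.17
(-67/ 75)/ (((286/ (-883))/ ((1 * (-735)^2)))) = 426136683/ 286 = 1489988.40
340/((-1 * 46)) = -170/23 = -7.39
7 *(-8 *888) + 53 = -49675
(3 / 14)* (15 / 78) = 15 / 364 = 0.04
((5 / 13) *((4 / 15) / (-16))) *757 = -757 / 156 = -4.85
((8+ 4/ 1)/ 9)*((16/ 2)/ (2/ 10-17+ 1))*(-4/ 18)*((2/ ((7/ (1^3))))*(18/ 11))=1280/ 18249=0.07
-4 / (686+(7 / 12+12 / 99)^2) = -0.01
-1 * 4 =-4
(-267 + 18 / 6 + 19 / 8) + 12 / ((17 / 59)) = -29917 / 136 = -219.98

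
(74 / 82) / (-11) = -37 / 451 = -0.08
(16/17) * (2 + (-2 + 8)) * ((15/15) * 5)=640/17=37.65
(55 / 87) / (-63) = -55 / 5481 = -0.01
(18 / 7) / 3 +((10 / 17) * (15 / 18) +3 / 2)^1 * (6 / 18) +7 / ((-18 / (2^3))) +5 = 7303 / 2142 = 3.41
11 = 11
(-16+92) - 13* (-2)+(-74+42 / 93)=882 / 31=28.45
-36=-36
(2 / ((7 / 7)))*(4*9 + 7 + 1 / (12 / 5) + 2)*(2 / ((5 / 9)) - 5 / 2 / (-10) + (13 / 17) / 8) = 292447 / 816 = 358.39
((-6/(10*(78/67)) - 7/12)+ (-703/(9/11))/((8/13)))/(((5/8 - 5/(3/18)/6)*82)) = 6539527/1678950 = 3.90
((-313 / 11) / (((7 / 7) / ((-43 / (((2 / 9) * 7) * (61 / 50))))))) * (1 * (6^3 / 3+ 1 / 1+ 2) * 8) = 1816965000 / 4697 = 386835.21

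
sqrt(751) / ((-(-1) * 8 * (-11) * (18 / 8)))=-0.14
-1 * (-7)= 7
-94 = -94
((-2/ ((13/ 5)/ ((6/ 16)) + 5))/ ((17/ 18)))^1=-0.18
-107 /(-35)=107 /35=3.06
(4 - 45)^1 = -41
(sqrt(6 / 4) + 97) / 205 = sqrt(6) / 410 + 97 / 205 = 0.48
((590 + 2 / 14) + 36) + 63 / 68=627.07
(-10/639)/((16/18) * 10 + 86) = -5/30317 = -0.00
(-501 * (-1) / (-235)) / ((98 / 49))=-501 / 470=-1.07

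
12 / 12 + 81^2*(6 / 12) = 6563 / 2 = 3281.50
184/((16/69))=793.50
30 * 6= 180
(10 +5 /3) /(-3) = -35 /9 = -3.89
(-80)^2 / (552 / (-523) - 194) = -1673600 / 51007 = -32.81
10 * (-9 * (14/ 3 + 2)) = -600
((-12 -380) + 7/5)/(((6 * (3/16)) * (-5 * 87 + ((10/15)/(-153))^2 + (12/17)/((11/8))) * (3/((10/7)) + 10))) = 731484432/11076106943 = 0.07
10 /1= 10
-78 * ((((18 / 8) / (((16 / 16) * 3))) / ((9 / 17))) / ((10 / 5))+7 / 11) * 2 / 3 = -4615 / 66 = -69.92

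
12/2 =6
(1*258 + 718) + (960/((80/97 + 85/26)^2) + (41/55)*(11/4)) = 88297356937/85284500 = 1035.33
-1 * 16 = -16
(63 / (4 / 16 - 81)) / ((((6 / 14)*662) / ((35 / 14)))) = -735 / 106913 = -0.01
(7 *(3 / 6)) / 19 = 7 / 38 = 0.18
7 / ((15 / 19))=133 / 15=8.87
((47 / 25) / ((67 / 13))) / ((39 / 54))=0.51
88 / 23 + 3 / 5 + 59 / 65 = 7974 / 1495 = 5.33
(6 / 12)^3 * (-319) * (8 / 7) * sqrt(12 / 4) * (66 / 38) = -10527 * sqrt(3) / 133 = -137.09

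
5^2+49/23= 624/23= 27.13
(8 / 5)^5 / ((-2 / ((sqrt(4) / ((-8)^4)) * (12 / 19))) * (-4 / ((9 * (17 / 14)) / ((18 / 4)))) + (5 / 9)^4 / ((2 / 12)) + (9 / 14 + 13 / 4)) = 34111881216 / 34763912271875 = 0.00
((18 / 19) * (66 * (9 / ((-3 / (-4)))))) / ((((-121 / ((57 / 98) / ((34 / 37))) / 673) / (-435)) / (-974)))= -10254896158680 / 9163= -1119163610.03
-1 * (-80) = 80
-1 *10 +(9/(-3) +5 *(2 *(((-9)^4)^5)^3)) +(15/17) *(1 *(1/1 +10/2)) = 305491750985453305770240571016632856754350856681434688088039/17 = 17970102999144312104131800000000000000000000000000000000000.00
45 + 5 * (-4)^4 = 1325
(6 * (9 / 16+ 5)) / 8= 267 / 64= 4.17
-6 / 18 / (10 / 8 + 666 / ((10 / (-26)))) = 20 / 103821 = 0.00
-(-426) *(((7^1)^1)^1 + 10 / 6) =3692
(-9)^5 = -59049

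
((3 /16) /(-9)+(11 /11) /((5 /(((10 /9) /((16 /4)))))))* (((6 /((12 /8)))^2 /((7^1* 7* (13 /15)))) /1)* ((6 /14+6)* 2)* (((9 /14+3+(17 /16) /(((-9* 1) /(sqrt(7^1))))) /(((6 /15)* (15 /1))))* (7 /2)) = 6375 /17836-2125* sqrt(7) /183456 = 0.33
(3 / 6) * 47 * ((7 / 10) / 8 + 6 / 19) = 28811 / 3040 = 9.48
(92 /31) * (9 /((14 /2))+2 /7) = 1012 /217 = 4.66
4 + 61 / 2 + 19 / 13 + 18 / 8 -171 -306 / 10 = -42481 / 260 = -163.39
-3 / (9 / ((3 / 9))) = -1 / 9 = -0.11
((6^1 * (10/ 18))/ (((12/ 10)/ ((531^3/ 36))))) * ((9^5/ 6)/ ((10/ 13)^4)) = 1039114119516993/ 3200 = 324723162349.06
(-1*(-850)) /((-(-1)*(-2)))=-425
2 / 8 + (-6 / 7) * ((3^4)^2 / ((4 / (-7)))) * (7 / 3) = 91855 / 4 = 22963.75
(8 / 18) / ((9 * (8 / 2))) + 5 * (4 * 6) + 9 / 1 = 10450 / 81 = 129.01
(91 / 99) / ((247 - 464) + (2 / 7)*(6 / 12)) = -637 / 150282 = -0.00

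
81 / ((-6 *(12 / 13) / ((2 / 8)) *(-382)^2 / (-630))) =36855 / 2334784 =0.02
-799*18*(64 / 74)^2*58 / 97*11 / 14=-4697966592 / 929551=-5054.02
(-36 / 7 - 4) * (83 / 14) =-2656 / 49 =-54.20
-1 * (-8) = 8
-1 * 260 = -260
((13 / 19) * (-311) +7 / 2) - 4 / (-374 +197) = -1407529 / 6726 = -209.27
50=50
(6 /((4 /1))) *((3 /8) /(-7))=-0.08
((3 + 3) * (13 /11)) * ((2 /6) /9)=26 /99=0.26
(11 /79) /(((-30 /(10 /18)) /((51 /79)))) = -187 /112338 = -0.00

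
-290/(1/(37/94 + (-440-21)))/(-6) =-22262.64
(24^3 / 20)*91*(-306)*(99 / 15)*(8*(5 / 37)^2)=-18558250.45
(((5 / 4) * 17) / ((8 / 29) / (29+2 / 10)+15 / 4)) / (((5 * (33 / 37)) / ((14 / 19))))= 18642302 / 19960545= 0.93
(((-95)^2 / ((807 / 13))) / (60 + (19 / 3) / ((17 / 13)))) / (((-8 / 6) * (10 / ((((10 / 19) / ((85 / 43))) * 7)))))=-1115205 / 3558332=-0.31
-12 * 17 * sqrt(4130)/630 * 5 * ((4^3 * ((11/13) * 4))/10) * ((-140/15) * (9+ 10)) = 3638272 * sqrt(4130)/585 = 399681.76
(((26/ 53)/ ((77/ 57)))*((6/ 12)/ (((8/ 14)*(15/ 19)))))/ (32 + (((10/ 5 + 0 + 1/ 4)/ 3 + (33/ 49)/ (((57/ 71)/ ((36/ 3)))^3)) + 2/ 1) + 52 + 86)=1577275063/ 9490863991235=0.00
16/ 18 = 8/ 9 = 0.89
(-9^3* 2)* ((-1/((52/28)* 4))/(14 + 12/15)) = 25515/1924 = 13.26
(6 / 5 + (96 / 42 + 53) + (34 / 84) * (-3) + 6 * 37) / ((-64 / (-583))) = 11315447 / 4480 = 2525.77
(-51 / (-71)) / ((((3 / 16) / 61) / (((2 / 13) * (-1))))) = -33184 / 923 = -35.95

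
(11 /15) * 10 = 22 /3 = 7.33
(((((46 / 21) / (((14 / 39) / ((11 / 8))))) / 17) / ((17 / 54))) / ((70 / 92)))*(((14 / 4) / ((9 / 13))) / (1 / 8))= 5900466 / 70805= 83.33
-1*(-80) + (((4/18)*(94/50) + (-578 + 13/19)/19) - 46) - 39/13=83884/81225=1.03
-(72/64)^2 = -81/64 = -1.27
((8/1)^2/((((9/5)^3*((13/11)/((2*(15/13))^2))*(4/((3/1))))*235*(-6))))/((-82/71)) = 0.02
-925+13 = -912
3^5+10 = 253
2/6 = 0.33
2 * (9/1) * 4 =72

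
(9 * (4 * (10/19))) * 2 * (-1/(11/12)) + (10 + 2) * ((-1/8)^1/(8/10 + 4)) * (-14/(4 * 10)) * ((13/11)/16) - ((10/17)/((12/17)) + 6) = -30924221/642048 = -48.16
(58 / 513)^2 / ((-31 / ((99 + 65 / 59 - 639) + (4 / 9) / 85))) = 81822366796 / 368222117265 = 0.22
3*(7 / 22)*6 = 63 / 11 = 5.73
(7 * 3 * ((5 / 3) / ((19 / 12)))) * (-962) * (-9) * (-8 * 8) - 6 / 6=-232727059 / 19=-12248792.58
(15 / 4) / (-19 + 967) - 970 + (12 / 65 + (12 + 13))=-77625707 / 82160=-944.81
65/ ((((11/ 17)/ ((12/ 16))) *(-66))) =-1.14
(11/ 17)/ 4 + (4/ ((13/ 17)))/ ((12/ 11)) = 4.96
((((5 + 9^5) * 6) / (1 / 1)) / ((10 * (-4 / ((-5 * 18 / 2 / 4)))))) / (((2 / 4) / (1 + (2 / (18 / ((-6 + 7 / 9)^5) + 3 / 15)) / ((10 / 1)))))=90361044850329 / 224030597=403342.43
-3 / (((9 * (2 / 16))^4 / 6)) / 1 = -8192 / 729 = -11.24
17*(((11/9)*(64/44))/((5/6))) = 544/15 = 36.27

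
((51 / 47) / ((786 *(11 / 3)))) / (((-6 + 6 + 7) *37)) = 51 / 35082586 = 0.00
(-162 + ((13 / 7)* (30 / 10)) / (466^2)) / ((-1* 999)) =82084955 / 506190636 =0.16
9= 9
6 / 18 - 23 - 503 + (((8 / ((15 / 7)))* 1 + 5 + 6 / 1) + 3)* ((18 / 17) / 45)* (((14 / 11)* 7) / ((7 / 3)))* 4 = -7283099 / 14025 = -519.29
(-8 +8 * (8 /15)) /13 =-0.29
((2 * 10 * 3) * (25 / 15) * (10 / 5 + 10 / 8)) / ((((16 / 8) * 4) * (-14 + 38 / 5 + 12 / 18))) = -4875 / 688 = -7.09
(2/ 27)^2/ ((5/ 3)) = 4/ 1215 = 0.00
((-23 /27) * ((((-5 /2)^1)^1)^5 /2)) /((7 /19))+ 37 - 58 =1111609 /12096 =91.90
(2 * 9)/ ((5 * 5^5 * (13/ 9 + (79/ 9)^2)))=729/ 49671875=0.00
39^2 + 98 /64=48721 /32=1522.53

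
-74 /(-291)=74 /291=0.25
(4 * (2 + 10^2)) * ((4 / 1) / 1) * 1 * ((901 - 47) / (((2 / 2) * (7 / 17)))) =3384768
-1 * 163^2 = -26569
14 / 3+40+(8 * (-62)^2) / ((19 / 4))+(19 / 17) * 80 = 6403330 / 969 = 6608.18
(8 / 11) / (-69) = -8 / 759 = -0.01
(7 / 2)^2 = 49 / 4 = 12.25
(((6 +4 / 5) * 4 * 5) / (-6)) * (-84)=1904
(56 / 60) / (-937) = -14 / 14055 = -0.00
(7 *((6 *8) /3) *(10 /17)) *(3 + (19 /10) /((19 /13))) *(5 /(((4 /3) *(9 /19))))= 114380 /51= 2242.75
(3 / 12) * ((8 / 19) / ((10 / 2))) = 2 / 95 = 0.02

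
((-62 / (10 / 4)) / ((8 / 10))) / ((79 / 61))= -1891 / 79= -23.94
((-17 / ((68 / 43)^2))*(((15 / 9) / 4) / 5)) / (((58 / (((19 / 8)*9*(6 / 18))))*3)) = -35131 / 1514496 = -0.02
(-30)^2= 900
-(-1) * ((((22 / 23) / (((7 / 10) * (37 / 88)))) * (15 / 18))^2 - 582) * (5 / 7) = -917661585310 / 2235608487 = -410.48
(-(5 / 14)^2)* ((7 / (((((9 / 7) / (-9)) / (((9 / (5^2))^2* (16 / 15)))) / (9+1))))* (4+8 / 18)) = 192 / 5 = 38.40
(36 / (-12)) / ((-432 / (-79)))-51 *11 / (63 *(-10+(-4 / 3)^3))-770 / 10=-12933047 / 168336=-76.83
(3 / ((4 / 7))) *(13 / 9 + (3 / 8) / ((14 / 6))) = 809 / 96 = 8.43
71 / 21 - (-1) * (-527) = -10996 / 21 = -523.62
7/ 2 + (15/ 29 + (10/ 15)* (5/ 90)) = 4.05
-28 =-28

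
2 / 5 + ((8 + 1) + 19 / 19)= 52 / 5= 10.40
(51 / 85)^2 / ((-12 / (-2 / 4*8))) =3 / 25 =0.12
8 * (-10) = -80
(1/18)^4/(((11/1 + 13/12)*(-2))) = -1/2536920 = -0.00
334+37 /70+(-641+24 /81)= -578671 /1890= -306.18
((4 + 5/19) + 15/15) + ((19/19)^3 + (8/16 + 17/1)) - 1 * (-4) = 1055/38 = 27.76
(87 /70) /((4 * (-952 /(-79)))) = 6873 /266560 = 0.03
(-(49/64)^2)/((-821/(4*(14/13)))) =16807/5464576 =0.00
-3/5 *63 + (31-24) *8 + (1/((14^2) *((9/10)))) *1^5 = 80287/4410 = 18.21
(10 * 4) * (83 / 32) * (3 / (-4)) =-77.81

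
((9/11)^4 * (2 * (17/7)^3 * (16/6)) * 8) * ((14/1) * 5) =13753255680/717409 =19170.73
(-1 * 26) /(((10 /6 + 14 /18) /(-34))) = 361.64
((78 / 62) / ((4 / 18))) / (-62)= -351 / 3844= -0.09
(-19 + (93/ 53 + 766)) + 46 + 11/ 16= 674535/ 848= 795.44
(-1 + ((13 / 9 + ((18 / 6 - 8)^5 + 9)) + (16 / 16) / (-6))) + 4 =-56011 / 18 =-3111.72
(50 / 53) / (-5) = -10 / 53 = -0.19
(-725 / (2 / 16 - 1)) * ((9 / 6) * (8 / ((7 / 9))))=626400 / 49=12783.67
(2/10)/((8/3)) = 3/40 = 0.08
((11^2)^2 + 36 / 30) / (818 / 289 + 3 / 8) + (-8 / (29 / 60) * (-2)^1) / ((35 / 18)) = 34488619976 / 7522165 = 4584.93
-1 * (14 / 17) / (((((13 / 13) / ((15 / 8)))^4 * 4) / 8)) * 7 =-2480625 / 17408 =-142.50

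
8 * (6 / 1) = 48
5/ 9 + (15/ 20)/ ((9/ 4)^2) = 19/ 27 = 0.70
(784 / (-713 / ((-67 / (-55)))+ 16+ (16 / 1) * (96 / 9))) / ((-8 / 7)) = 137886 / 80125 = 1.72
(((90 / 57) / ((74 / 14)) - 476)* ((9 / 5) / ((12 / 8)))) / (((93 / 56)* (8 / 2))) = -9363704 / 108965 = -85.93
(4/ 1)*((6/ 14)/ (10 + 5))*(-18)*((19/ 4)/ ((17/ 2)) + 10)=-12924/ 595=-21.72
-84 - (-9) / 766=-64335 / 766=-83.99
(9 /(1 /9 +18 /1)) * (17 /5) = 1377 /815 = 1.69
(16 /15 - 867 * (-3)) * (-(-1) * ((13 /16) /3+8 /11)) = 20569337 /7920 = 2597.14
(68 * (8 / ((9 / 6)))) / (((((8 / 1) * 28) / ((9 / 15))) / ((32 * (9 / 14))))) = 4896 / 245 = 19.98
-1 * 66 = -66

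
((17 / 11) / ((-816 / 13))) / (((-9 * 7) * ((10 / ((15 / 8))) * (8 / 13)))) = 169 / 1419264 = 0.00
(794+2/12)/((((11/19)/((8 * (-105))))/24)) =-27654327.27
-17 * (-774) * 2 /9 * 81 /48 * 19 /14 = 375003 /56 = 6696.48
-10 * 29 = -290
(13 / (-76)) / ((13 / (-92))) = 23 / 19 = 1.21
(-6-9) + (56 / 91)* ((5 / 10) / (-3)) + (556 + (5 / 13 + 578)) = 43652 / 39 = 1119.28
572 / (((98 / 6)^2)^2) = 46332 / 5764801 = 0.01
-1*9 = -9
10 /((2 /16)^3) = 5120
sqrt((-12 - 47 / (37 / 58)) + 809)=sqrt(990231) / 37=26.89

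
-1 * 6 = -6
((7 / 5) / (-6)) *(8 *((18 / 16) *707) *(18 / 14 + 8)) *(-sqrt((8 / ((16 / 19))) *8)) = 27573 *sqrt(19) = 120187.92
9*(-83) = -747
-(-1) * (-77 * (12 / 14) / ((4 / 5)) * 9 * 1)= -1485 / 2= -742.50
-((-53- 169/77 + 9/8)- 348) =247675/616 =402.07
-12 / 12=-1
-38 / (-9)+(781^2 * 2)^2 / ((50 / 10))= 13393887174946 / 45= 297641937221.02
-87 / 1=-87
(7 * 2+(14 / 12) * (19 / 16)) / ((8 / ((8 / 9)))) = 1477 / 864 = 1.71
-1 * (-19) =19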